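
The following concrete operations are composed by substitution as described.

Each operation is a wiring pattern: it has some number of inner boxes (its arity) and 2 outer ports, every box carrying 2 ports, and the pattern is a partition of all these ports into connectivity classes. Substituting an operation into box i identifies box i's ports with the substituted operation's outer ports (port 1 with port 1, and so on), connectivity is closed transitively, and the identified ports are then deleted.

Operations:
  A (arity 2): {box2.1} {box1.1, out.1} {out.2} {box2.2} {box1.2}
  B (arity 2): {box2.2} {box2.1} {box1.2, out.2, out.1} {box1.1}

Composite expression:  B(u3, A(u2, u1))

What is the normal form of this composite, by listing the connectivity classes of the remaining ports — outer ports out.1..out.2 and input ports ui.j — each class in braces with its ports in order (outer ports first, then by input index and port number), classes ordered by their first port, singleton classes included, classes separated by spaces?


Treat the ports identified at B as solder joints: merge, then drop.
composing A on (u2, u1), with out.j its own outer ports: {out.1, u2.1} {out.2} {u1.1} {u1.2} {u2.2}
composing B on (u3, u2, u1), with out.j its own outer ports: {out.1, out.2, u3.2} {u1.1} {u1.2} {u2.1} {u2.2} {u3.1}

{out.1, out.2, u3.2} {u1.1} {u1.2} {u2.1} {u2.2} {u3.1}


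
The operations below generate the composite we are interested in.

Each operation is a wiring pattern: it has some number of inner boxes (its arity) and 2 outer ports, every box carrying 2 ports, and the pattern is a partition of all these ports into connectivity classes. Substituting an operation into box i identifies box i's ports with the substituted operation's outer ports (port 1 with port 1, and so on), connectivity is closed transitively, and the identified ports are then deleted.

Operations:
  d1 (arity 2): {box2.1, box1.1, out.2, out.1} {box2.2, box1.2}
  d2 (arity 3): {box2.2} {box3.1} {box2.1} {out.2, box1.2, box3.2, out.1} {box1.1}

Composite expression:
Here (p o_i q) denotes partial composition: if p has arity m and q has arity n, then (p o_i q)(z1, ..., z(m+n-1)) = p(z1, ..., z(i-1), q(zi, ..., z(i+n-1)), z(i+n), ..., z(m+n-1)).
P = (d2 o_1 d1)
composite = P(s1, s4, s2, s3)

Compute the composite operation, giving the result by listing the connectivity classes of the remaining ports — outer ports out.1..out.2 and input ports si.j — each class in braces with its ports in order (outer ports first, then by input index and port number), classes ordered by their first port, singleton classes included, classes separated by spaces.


{out.1, out.2, s1.1, s3.2, s4.1} {s1.2, s4.2} {s2.1} {s2.2} {s3.1}

Two ports join when wires chain via d2-identified ports.
through d1, on inputs (s1, s4): {out.1, out.2, s1.1, s4.1} {s1.2, s4.2} (out.j = stage outer ports)
through d2, on inputs (s1, s4, s2, s3): {out.1, out.2, s1.1, s3.2, s4.1} {s1.2, s4.2} {s2.1} {s2.2} {s3.1} (out.j = stage outer ports)


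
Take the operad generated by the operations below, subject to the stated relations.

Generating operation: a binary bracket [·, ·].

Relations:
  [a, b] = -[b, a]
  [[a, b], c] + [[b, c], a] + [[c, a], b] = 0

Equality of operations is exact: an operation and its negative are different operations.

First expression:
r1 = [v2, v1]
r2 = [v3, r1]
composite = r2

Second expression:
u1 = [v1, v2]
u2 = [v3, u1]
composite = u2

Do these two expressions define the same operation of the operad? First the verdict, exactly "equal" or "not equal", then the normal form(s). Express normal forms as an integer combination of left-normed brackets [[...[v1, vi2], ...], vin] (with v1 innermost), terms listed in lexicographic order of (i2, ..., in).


Reducing the first expression gives [[v1, v2], v3]
Reducing the second expression gives -[[v1, v2], v3]
They disagree, so not equal.

not equal — first [[v1, v2], v3], second -[[v1, v2], v3]


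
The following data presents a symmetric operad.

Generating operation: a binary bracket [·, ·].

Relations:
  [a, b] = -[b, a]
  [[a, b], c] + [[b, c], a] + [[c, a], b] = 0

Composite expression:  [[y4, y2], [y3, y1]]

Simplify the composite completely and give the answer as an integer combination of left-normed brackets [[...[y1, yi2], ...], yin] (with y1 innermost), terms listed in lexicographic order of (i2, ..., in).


-[[[y1, y3], y2], y4] + [[[y1, y3], y4], y2]

Skip Jacobi rewriting: expand, keep y1-initial words, read off terms.
Composite bracket: [[y4, y2], [y3, y1]]
Each bracket splits as ab - ba, giving 8 signed words (2^3 = 8).
Coefficients come from the y1-initial words:
  sign of y1y3y2y4 is -1, so it contributes -[[[y1, y3], y2], y4]
  sign of y1y3y4y2 is +1, so it contributes +[[[y1, y3], y4], y2]


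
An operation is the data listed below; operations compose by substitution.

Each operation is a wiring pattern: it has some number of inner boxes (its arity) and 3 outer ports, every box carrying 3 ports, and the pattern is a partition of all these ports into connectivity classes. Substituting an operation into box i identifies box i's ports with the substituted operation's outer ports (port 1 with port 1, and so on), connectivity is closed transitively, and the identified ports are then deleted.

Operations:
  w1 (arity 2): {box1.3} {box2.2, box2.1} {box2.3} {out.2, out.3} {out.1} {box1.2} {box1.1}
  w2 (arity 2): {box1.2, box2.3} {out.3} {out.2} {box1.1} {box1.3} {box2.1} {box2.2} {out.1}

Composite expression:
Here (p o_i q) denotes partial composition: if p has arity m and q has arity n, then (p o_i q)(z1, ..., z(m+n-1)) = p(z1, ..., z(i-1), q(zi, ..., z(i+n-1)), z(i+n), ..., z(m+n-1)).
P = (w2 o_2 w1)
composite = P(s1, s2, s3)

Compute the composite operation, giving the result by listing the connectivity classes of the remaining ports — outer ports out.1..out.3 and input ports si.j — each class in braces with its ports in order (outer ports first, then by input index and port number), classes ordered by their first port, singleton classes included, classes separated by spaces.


{out.1} {out.2} {out.3} {s1.1} {s1.2} {s1.3} {s2.1} {s2.2} {s2.3} {s3.1, s3.2} {s3.3}

Treat the ports identified at w2 as solder joints: merge, then drop.
after w1, the pattern on (s2, s3) reads {out.1} {out.2, out.3} {s2.1} {s2.2} {s2.3} {s3.1, s3.2} {s3.3} (out.j = its outer ports)
after w2, the pattern on (s1, s2, s3) reads {out.1} {out.2} {out.3} {s1.1} {s1.2} {s1.3} {s2.1} {s2.2} {s2.3} {s3.1, s3.2} {s3.3} (out.j = its outer ports)


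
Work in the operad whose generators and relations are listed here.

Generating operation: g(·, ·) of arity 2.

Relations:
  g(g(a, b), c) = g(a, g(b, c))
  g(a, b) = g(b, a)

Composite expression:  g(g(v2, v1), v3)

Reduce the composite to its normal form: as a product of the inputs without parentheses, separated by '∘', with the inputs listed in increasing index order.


v1 ∘ v2 ∘ v3

With g associative and commutative, the v-input set is all that matters.
g(v2, v1) collapses to v2 ∘ v1
g(g(v2, v1), v3) collapses to v2 ∘ v1 ∘ v3
putting the inputs in ascending order: v1 ∘ v2 ∘ v3


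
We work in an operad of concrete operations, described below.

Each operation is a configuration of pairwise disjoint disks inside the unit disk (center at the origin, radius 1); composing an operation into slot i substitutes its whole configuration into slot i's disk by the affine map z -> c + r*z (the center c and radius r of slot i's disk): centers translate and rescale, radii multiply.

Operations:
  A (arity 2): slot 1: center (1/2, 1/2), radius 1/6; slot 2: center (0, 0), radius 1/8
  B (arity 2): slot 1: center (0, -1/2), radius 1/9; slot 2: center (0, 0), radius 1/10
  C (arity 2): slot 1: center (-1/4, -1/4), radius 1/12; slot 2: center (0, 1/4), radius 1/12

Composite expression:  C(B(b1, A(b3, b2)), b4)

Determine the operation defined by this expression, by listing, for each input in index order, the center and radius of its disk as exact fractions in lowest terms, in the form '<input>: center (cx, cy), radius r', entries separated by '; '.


b1: center (-1/4, -7/24), radius 1/108; b2: center (-1/4, -1/4), radius 1/960; b3: center (-59/240, -59/240), radius 1/720; b4: center (0, 1/4), radius 1/12

Below C, radii multiply path by path; the b-disk centers shift.
b1: after 2 affine steps, its disk has center (-1/4, -7/24), radius 1/108
b3: after 3 affine steps, its disk has center (-59/240, -59/240), radius 1/720
b2: after 3 affine steps, its disk has center (-1/4, -1/4), radius 1/960
b4: after 1 affine step, its disk has center (0, 1/4), radius 1/12


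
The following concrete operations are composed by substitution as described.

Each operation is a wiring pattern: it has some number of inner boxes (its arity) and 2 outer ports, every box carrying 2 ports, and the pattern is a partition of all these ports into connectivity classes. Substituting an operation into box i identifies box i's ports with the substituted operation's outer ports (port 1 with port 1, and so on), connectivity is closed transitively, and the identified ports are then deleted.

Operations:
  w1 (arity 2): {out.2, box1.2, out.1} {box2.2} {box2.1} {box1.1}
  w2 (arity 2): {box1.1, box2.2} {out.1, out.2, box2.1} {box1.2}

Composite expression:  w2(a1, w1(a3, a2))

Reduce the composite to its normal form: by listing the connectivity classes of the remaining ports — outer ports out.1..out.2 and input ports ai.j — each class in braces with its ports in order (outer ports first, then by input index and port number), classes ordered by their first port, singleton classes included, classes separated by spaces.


{out.1, out.2, a1.1, a3.2} {a1.2} {a2.1} {a2.2} {a3.1}

After gluing at w2, chains via deleted ports link the a-ports.
composing w1 on (a3, a2), with out.j its own outer ports: {out.1, out.2, a3.2} {a2.1} {a2.2} {a3.1}
composing w2 on (a1, a3, a2), with out.j its own outer ports: {out.1, out.2, a1.1, a3.2} {a1.2} {a2.1} {a2.2} {a3.1}


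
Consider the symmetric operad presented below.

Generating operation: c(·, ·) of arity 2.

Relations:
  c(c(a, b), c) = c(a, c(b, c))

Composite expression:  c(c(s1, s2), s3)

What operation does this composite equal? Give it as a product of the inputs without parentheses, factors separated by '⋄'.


s1 ⋄ s2 ⋄ s3

Under associativity of c, the answer is the s's in reading order.
c(s1, s2) collapses to s1 ⋄ s2
c(c(s1, s2), s3) collapses to s1 ⋄ s2 ⋄ s3


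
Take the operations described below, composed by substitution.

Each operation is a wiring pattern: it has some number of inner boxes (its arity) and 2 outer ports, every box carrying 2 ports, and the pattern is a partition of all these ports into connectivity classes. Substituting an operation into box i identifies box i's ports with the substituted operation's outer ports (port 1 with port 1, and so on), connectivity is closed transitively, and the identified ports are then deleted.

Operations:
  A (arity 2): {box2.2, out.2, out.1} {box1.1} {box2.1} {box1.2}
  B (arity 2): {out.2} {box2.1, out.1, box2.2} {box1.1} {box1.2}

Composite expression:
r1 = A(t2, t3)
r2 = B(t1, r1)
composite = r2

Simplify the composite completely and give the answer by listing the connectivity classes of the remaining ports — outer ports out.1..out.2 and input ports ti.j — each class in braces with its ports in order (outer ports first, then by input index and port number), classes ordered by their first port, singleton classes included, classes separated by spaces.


Treat the ports identified at B as solder joints: merge, then drop.
stage A: inputs (t2, t3), connectivity {out.1, out.2, t3.2} {t2.1} {t2.2} {t3.1}, out.j its boundary
stage B: inputs (t1, t2, t3), connectivity {out.1, t3.2} {out.2} {t1.1} {t1.2} {t2.1} {t2.2} {t3.1}, out.j its boundary

{out.1, t3.2} {out.2} {t1.1} {t1.2} {t2.1} {t2.2} {t3.1}


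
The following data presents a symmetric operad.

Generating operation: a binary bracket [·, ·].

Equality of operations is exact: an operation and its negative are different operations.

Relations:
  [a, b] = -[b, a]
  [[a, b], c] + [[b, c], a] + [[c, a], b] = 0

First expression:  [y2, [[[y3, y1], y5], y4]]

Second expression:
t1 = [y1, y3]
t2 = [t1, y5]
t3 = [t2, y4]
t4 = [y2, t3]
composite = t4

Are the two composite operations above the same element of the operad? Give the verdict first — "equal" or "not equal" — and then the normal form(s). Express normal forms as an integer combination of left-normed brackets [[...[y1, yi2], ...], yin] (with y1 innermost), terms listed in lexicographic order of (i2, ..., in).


not equal; first: [[[[y1, y3], y5], y4], y2]; second: -[[[[y1, y3], y5], y4], y2]

The first expression reduces to [[[[y1, y3], y5], y4], y2]
The second expression reduces to -[[[[y1, y3], y5], y4], y2]
They disagree, so not equal.


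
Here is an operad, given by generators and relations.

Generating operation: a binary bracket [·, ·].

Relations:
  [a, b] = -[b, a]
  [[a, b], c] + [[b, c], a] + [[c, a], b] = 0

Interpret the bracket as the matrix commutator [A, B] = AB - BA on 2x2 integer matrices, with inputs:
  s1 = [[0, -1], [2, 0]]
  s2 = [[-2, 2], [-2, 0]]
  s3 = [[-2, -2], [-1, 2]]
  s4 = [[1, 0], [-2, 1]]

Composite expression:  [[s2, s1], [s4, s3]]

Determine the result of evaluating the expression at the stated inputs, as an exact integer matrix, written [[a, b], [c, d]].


[[16, 16], [-64, -16]]


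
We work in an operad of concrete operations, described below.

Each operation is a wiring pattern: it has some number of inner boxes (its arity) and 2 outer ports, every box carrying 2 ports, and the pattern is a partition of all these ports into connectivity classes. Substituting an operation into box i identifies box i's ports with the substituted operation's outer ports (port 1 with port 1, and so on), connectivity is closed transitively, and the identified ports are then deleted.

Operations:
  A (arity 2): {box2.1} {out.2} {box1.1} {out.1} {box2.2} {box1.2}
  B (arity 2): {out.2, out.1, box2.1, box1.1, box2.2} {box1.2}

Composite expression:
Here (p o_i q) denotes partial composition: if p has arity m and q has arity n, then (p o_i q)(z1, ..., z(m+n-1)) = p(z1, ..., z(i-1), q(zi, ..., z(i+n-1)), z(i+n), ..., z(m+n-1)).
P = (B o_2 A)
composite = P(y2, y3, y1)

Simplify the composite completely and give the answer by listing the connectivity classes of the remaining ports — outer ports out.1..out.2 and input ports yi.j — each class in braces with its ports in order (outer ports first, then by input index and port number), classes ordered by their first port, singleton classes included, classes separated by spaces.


{out.1, out.2, y2.1} {y1.1} {y1.2} {y2.2} {y3.1} {y3.2}

Connectivity passes through glued B-boundaries; trace each wire chain.
A over (y3, y1) gives {out.1} {out.2} {y1.1} {y1.2} {y3.1} {y3.2}, out.j being that stage's outer ports
B over (y2, y3, y1) gives {out.1, out.2, y2.1} {y1.1} {y1.2} {y2.2} {y3.1} {y3.2}, out.j being that stage's outer ports


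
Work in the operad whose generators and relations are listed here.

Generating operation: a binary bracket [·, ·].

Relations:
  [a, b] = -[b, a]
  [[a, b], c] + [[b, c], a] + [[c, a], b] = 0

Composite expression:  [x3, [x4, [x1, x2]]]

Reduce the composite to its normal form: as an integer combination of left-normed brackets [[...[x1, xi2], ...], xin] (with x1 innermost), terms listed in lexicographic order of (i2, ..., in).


[[[x1, x2], x4], x3]

Left-normed coefficients sit on the x1-initial expansion words.
Composite bracket: [x3, [x4, [x1, x2]]]
Each bracket splits as ab - ba, giving 8 signed words (2^3 = 8).
Coefficients come from the x1-initial words:
  from x1x2x4x3, sign +1: term +[[[x1, x2], x4], x3]


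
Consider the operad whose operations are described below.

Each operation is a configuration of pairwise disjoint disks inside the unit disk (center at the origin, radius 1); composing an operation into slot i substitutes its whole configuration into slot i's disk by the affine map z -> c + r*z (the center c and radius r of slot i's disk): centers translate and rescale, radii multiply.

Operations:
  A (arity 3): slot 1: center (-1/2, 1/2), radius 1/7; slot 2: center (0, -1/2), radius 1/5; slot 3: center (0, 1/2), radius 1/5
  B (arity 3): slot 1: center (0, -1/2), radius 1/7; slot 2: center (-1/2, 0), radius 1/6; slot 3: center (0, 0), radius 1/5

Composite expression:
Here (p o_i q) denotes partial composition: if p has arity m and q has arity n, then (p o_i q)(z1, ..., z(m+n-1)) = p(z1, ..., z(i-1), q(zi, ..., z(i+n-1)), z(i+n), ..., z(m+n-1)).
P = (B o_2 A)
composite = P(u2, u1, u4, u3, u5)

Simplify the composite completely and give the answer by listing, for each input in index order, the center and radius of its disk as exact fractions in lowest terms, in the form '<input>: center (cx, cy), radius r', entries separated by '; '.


Follow each u-input down from B: c' goes to c + r*c', radius to r*r'.
input u2: applying the 1 nested substitution gives center (0, -1/2), radius 1/7
input u1: applying the 2 nested substitutions gives center (-7/12, 1/12), radius 1/42
input u4: applying the 2 nested substitutions gives center (-1/2, -1/12), radius 1/30
input u3: applying the 2 nested substitutions gives center (-1/2, 1/12), radius 1/30
input u5: applying the 1 nested substitution gives center (0, 0), radius 1/5

u1: center (-7/12, 1/12), radius 1/42; u2: center (0, -1/2), radius 1/7; u3: center (-1/2, 1/12), radius 1/30; u4: center (-1/2, -1/12), radius 1/30; u5: center (0, 0), radius 1/5


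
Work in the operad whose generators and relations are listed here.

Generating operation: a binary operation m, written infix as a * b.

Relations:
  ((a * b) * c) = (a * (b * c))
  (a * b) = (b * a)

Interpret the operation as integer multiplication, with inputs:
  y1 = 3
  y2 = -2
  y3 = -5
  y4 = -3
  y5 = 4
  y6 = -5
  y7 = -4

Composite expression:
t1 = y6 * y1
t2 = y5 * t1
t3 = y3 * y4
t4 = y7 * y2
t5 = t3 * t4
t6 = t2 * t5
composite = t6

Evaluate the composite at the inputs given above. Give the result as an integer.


(y6 * y1) = -15
(y5 * (y6 * y1)) = -60
(y3 * y4) = 15
(y7 * y2) = 8
((y3 * y4) * (y7 * y2)) = 120
((y5 * (y6 * y1)) * ((y3 * y4) * (y7 * y2))) = -7200

-7200


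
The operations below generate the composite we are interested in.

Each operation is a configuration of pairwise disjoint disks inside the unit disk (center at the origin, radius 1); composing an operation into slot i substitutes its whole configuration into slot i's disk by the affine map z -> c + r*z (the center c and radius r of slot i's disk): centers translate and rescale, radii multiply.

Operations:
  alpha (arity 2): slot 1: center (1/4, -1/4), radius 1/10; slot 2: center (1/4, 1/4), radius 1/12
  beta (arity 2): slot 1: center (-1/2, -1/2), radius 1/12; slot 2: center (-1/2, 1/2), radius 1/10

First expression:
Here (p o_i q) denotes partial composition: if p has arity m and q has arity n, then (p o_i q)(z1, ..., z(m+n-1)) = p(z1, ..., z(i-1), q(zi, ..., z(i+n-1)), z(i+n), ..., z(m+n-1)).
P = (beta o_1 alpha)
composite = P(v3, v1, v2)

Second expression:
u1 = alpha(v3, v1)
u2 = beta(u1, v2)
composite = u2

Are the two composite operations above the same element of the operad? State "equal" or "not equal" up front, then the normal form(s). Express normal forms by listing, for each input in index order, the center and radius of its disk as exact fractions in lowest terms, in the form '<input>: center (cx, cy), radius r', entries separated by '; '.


equal — both sides give v1: center (-23/48, -23/48), radius 1/144; v2: center (-1/2, 1/2), radius 1/10; v3: center (-23/48, -25/48), radius 1/120

Normal form of the first expression: v1: center (-23/48, -23/48), radius 1/144; v2: center (-1/2, 1/2), radius 1/10; v3: center (-23/48, -25/48), radius 1/120
Normal form of the second expression: v1: center (-23/48, -23/48), radius 1/144; v2: center (-1/2, 1/2), radius 1/10; v3: center (-23/48, -25/48), radius 1/120
The normal forms match — equal.


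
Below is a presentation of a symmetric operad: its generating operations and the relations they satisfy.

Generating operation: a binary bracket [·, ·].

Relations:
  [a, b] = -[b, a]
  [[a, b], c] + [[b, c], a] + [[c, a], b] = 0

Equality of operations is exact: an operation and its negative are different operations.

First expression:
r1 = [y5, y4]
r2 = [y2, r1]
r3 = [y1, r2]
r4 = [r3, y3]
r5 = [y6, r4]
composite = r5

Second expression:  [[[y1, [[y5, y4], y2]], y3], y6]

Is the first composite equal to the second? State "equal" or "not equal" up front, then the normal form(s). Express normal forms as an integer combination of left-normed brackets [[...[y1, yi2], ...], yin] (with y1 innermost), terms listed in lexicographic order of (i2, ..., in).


equal — both sides give [[[[[y1, y2], y4], y5], y3], y6] - [[[[[y1, y2], y5], y4], y3], y6] - [[[[[y1, y4], y5], y2], y3], y6] + [[[[[y1, y5], y4], y2], y3], y6]

The first expression reduces to [[[[[y1, y2], y4], y5], y3], y6] - [[[[[y1, y2], y5], y4], y3], y6] - [[[[[y1, y4], y5], y2], y3], y6] + [[[[[y1, y5], y4], y2], y3], y6]
The second expression reduces to [[[[[y1, y2], y4], y5], y3], y6] - [[[[[y1, y2], y5], y4], y3], y6] - [[[[[y1, y4], y5], y2], y3], y6] + [[[[[y1, y5], y4], y2], y3], y6]
Both agree, so they are equal.


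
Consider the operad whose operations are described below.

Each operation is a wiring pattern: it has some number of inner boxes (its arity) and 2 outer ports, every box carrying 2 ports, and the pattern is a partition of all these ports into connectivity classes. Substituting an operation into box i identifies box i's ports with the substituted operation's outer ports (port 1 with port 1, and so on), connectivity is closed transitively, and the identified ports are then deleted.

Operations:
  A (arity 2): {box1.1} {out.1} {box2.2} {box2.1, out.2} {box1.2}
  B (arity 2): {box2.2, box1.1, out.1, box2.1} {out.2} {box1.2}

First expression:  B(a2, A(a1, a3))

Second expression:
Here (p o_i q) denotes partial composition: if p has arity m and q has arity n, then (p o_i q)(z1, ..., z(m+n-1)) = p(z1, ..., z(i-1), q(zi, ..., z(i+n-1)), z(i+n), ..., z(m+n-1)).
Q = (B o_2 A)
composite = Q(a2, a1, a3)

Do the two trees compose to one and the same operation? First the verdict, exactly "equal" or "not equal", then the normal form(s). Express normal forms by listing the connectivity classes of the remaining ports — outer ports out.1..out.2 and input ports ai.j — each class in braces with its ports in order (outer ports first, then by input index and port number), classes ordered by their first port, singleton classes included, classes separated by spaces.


The first composite normalizes to {out.1, a2.1, a3.1} {out.2} {a1.1} {a1.2} {a2.2} {a3.2}
The second composite normalizes to {out.1, a2.1, a3.1} {out.2} {a1.1} {a1.2} {a2.2} {a3.2}
Both agree, so they are equal.

equal: each reduces to {out.1, a2.1, a3.1} {out.2} {a1.1} {a1.2} {a2.2} {a3.2}


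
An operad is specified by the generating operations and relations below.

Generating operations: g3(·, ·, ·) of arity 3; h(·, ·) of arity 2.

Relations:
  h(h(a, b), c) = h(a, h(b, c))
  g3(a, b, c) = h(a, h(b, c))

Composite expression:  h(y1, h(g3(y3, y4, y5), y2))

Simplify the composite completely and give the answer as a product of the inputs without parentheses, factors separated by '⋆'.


Every regrouping of h is equal, so read the y-inputs in written order.
g3(y3, y4, y5) flattens to y3 ⋆ y4 ⋆ y5
h(g3(y3, y4, y5), y2) flattens to y3 ⋆ y4 ⋆ y5 ⋆ y2
h(y1, h(g3(y3, y4, y5), y2)) flattens to y1 ⋆ y3 ⋆ y4 ⋆ y5 ⋆ y2

y1 ⋆ y3 ⋆ y4 ⋆ y5 ⋆ y2


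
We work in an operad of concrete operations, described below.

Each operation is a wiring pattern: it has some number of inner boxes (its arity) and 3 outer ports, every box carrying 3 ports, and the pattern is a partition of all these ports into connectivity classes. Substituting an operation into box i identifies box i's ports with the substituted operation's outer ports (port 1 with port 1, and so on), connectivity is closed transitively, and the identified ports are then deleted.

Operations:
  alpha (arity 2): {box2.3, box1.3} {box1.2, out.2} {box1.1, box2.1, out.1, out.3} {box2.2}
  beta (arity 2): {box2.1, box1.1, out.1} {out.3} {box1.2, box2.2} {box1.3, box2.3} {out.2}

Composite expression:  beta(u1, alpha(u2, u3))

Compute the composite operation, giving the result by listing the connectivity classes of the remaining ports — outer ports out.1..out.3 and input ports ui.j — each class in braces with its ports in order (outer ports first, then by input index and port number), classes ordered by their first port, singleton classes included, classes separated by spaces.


{out.1, u1.1, u1.3, u2.1, u3.1} {out.2} {out.3} {u1.2, u2.2} {u2.3, u3.3} {u3.2}


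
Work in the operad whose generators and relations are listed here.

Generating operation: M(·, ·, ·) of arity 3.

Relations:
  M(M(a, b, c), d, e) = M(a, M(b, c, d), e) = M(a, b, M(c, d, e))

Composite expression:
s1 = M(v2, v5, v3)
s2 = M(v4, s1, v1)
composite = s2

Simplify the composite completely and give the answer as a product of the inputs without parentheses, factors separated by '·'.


Every regrouping of M is equal, so read the v-inputs in written order.
M(v2, v5, v3) flattens to v2 · v5 · v3
M(v4, M(v2, v5, v3), v1) flattens to v4 · v2 · v5 · v3 · v1

v4 · v2 · v5 · v3 · v1


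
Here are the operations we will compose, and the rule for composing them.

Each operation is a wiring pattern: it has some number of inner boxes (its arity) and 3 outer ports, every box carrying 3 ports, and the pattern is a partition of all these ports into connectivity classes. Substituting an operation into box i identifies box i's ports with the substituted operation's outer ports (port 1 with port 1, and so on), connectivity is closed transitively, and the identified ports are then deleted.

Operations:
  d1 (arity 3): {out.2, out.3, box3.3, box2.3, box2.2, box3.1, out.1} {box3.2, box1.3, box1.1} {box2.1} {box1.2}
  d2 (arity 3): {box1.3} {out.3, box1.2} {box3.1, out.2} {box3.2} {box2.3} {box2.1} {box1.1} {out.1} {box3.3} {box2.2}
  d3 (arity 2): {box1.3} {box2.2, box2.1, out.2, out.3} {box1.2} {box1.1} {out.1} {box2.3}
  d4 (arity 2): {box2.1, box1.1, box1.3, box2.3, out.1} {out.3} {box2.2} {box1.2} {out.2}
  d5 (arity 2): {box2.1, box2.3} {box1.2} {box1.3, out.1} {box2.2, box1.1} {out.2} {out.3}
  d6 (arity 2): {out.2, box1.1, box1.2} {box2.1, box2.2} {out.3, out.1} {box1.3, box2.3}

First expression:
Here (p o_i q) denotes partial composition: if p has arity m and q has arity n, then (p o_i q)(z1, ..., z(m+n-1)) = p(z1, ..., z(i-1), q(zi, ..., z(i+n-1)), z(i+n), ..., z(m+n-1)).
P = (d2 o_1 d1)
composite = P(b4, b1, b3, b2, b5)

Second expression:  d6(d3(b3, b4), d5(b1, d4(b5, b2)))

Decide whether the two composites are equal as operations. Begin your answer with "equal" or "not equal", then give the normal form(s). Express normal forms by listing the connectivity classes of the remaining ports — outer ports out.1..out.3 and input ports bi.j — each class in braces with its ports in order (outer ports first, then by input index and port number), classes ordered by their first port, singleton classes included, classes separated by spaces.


Normal form of the first expression: {out.1} {out.2, b5.1} {out.3, b1.2, b1.3, b3.1, b3.3} {b1.1} {b2.1} {b2.2} {b2.3} {b3.2, b4.1, b4.3} {b4.2} {b5.2} {b5.3}
Normal form of the second expression: {out.1, out.3} {out.2, b4.1, b4.2} {b1.1} {b1.2} {b1.3} {b2.1, b2.3, b5.1, b5.3} {b2.2} {b3.1} {b3.2} {b3.3} {b4.3} {b5.2}
No match — not equal.

not equal; the first gives {out.1} {out.2, b5.1} {out.3, b1.2, b1.3, b3.1, b3.3} {b1.1} {b2.1} {b2.2} {b2.3} {b3.2, b4.1, b4.3} {b4.2} {b5.2} {b5.3} and the second {out.1, out.3} {out.2, b4.1, b4.2} {b1.1} {b1.2} {b1.3} {b2.1, b2.3, b5.1, b5.3} {b2.2} {b3.1} {b3.2} {b3.3} {b4.3} {b5.2}


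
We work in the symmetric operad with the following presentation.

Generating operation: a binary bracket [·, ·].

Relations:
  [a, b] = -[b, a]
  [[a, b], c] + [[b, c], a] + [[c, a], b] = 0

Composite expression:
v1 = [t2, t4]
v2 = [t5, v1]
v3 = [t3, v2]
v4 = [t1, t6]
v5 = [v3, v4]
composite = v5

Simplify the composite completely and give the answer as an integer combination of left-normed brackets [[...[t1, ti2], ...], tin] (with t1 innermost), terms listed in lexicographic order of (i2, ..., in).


-[[[[[t1, t6], t2], t4], t5], t3] + [[[[[t1, t6], t3], t2], t4], t5] - [[[[[t1, t6], t3], t4], t2], t5] - [[[[[t1, t6], t3], t5], t2], t4] + [[[[[t1, t6], t3], t5], t4], t2] + [[[[[t1, t6], t4], t2], t5], t3] + [[[[[t1, t6], t5], t2], t4], t3] - [[[[[t1, t6], t5], t4], t2], t3]

Left-normed coefficients sit on the t1-initial expansion words.
Composite bracket: [[t3, [t5, [t2, t4]]], [t1, t6]]
Full expansion: 32 signed words from ab - ba (2^5 = 32).
Keep just the words that open with t1:
  t1t6t2t4t5t3 appears with sign -1, giving the term -[[[[[t1, t6], t2], t4], t5], t3]
  t1t6t3t2t4t5 appears with sign +1, giving the term +[[[[[t1, t6], t3], t2], t4], t5]
  t1t6t3t4t2t5 appears with sign -1, giving the term -[[[[[t1, t6], t3], t4], t2], t5]
  t1t6t3t5t2t4 appears with sign -1, giving the term -[[[[[t1, t6], t3], t5], t2], t4]
  t1t6t3t5t4t2 appears with sign +1, giving the term +[[[[[t1, t6], t3], t5], t4], t2]
  t1t6t4t2t5t3 appears with sign +1, giving the term +[[[[[t1, t6], t4], t2], t5], t3]
  t1t6t5t2t4t3 appears with sign +1, giving the term +[[[[[t1, t6], t5], t2], t4], t3]
  t1t6t5t4t2t3 appears with sign -1, giving the term -[[[[[t1, t6], t5], t4], t2], t3]


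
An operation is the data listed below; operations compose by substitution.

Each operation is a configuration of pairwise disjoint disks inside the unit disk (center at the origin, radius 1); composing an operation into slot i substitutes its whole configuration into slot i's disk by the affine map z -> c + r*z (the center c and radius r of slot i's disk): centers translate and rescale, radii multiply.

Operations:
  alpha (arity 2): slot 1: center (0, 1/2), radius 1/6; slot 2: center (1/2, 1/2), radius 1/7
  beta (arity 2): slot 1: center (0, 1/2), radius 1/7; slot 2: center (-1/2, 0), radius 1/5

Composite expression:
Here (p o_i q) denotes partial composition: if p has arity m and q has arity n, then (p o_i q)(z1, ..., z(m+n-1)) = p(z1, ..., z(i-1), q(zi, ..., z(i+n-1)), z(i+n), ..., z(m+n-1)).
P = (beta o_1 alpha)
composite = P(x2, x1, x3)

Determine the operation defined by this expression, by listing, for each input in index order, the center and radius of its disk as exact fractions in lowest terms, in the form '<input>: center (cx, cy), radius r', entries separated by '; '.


x1: center (1/14, 4/7), radius 1/49; x2: center (0, 4/7), radius 1/42; x3: center (-1/2, 0), radius 1/5

Follow each x-input down from beta: c' goes to c + r*c', radius to r*r'.
input x2: applying the 2 nested substitutions gives center (0, 4/7), radius 1/42
input x1: applying the 2 nested substitutions gives center (1/14, 4/7), radius 1/49
input x3: applying the 1 nested substitution gives center (-1/2, 0), radius 1/5


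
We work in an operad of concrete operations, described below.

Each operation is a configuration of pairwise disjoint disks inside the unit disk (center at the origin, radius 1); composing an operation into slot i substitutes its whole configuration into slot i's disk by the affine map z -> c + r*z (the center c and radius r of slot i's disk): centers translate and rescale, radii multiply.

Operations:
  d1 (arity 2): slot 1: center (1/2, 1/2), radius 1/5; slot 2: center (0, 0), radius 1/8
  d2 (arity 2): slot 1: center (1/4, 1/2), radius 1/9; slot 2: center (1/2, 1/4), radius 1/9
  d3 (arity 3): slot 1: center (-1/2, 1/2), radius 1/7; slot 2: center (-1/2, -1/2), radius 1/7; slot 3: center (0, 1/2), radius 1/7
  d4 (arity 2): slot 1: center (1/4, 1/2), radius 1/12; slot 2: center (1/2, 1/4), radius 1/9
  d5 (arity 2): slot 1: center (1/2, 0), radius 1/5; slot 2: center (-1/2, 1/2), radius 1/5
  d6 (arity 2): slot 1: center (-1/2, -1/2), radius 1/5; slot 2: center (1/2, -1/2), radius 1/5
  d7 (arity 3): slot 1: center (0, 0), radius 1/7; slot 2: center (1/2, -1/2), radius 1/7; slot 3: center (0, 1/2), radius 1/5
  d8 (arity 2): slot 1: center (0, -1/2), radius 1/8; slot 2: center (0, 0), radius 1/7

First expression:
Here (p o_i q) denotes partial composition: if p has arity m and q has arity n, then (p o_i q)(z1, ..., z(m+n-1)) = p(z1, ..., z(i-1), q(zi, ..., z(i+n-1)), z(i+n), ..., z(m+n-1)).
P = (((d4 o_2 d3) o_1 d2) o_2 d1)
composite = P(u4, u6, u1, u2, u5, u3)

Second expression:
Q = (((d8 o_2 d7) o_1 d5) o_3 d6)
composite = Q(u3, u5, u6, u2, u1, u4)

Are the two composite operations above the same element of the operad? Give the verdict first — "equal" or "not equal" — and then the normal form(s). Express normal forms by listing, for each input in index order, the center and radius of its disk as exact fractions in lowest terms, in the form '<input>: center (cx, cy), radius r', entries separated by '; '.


not equal: they reduce to u1: center (7/24, 25/48), radius 1/864; u2: center (4/9, 11/36), radius 1/63; u3: center (1/2, 11/36), radius 1/63; u4: center (13/48, 13/24), radius 1/108; u5: center (4/9, 7/36), radius 1/63; u6: center (8/27, 227/432), radius 1/540 and u1: center (1/14, -1/14), radius 1/49; u2: center (1/98, -1/98), radius 1/245; u3: center (1/16, -1/2), radius 1/40; u4: center (0, 1/14), radius 1/35; u5: center (-1/16, -7/16), radius 1/40; u6: center (-1/98, -1/98), radius 1/245

In normal form, the first expression is u1: center (7/24, 25/48), radius 1/864; u2: center (4/9, 11/36), radius 1/63; u3: center (1/2, 11/36), radius 1/63; u4: center (13/48, 13/24), radius 1/108; u5: center (4/9, 7/36), radius 1/63; u6: center (8/27, 227/432), radius 1/540
In normal form, the second expression is u1: center (1/14, -1/14), radius 1/49; u2: center (1/98, -1/98), radius 1/245; u3: center (1/16, -1/2), radius 1/40; u4: center (0, 1/14), radius 1/35; u5: center (-1/16, -7/16), radius 1/40; u6: center (-1/98, -1/98), radius 1/245
Distinct normal forms: not equal.


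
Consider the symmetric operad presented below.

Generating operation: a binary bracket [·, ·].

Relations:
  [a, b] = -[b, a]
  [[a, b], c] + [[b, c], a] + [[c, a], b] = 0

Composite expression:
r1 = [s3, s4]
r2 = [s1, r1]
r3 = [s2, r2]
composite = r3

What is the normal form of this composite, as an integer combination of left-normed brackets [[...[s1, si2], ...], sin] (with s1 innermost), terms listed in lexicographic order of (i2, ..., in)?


-[[[s1, s3], s4], s2] + [[[s1, s4], s3], s2]

In the tensor algebra, words opening s1 carry the s1-anchored form.
Composite bracket: [s2, [s1, [s3, s4]]]
Under [a, b] = ab - ba we get 8 signed associative words (2^3 = 8).
Only words starting with s1 matter:
  s1s3s4s2 appears with sign -1, giving the term -[[[s1, s3], s4], s2]
  s1s4s3s2 appears with sign +1, giving the term +[[[s1, s4], s3], s2]


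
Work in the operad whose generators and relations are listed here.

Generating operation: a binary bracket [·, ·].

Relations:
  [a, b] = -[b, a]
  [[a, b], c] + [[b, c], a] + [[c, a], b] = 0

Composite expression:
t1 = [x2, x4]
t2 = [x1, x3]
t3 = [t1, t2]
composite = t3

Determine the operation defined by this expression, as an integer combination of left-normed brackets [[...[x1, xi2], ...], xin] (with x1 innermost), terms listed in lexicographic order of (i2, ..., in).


-[[[x1, x3], x2], x4] + [[[x1, x3], x4], x2]

Skip Jacobi rewriting: expand, keep x1-initial words, read off terms.
Composite bracket: [[x2, x4], [x1, x3]]
Each bracket splits as ab - ba, giving 8 signed words (2^3 = 8).
Only words starting with x1 matter:
  from x1x3x2x4, sign -1: term -[[[x1, x3], x2], x4]
  from x1x3x4x2, sign +1: term +[[[x1, x3], x4], x2]


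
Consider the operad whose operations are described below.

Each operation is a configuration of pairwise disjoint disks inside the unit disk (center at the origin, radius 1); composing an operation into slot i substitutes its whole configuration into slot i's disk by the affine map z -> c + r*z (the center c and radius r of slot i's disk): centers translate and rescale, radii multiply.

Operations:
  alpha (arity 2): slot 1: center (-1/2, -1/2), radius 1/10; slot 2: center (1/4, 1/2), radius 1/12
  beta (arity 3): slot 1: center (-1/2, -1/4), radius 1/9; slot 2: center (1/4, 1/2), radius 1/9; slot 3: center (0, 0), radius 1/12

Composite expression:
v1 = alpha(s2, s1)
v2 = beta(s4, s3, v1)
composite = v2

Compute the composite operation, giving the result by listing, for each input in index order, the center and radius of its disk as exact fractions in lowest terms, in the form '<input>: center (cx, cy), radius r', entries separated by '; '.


s1: center (1/48, 1/24), radius 1/144; s2: center (-1/24, -1/24), radius 1/120; s3: center (1/4, 1/2), radius 1/9; s4: center (-1/2, -1/4), radius 1/9

Nesting under beta composes maps z -> c + r*z down each s-path.
s4: after 1 affine step, its disk has center (-1/2, -1/4), radius 1/9
s3: after 1 affine step, its disk has center (1/4, 1/2), radius 1/9
s2: after 2 affine steps, its disk has center (-1/24, -1/24), radius 1/120
s1: after 2 affine steps, its disk has center (1/48, 1/24), radius 1/144


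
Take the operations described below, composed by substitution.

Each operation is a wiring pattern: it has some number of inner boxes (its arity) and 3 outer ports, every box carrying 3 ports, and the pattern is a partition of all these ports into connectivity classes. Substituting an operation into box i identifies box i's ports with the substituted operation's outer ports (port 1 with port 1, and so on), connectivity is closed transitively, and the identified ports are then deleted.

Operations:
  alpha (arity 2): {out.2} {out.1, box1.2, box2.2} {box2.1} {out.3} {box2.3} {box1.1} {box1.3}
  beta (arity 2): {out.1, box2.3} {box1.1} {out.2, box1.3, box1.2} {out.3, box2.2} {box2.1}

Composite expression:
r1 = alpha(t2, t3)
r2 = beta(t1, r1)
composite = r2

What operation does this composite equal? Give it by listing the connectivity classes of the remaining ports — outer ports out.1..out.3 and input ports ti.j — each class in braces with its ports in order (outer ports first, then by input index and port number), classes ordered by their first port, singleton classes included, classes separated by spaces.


{out.1} {out.2, t1.2, t1.3} {out.3} {t1.1} {t2.1} {t2.2, t3.2} {t2.3} {t3.1} {t3.3}

Substituting into beta glues patterns; closure does the rest.
stage alpha: inputs (t2, t3), connectivity {out.1, t2.2, t3.2} {out.2} {out.3} {t2.1} {t2.3} {t3.1} {t3.3}, out.j its boundary
stage beta: inputs (t1, t2, t3), connectivity {out.1} {out.2, t1.2, t1.3} {out.3} {t1.1} {t2.1} {t2.2, t3.2} {t2.3} {t3.1} {t3.3}, out.j its boundary


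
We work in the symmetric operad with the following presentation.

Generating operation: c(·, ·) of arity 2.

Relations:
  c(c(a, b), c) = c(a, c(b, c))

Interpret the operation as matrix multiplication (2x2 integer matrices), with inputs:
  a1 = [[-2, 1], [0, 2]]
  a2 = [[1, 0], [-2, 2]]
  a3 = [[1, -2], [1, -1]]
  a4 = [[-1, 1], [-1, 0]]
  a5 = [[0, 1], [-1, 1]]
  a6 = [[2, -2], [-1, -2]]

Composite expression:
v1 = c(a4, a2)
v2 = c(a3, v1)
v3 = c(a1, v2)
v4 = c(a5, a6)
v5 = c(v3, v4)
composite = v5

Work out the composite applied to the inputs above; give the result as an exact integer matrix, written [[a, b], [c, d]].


[[6, 0], [-8, 8]]

c(a4, a2) = [[-3, 2], [-1, 0]]
c(a3, c(a4, a2)) = [[-1, 2], [-2, 2]]
c(a1, c(a3, c(a4, a2))) = [[0, -2], [-4, 4]]
c(a5, a6) = [[-1, -2], [-3, 0]]
c(c(a1, c(a3, c(a4, a2))), c(a5, a6)) = [[6, 0], [-8, 8]]


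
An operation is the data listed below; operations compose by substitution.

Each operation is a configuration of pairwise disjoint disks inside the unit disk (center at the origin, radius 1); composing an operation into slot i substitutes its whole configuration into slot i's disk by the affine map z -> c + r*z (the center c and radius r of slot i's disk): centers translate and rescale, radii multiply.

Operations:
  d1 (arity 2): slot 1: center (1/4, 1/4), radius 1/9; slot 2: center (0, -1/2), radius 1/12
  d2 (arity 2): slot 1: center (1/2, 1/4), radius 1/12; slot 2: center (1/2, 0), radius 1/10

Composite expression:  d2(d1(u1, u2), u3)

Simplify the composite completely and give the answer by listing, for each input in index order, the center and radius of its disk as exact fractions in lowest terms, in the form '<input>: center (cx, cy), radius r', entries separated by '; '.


u1: center (25/48, 13/48), radius 1/108; u2: center (1/2, 5/24), radius 1/144; u3: center (1/2, 0), radius 1/10

Follow each u-input down from d2: c' goes to c + r*c', radius to r*r'.
for u1, the 2-step affine chain lands on center (25/48, 13/48), radius 1/108
for u2, the 2-step affine chain lands on center (1/2, 5/24), radius 1/144
for u3, the 1-step affine chain lands on center (1/2, 0), radius 1/10
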